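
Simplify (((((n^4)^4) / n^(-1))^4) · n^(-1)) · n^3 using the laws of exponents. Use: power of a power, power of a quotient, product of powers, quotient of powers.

(((((n^4)^4) / n^(-1))^4) · n^(-1)) · n^3
= (((((n^4)^4)^4) / ((n^(-1))^4)) · n^(-1)) · n^3    [power of a quotient]
= ((((n^4)^16) / ((n^(-1))^4)) · n^(-1)) · n^3    [power of a power]
= ((n^64 / ((n^(-1))^4)) · n^(-1)) · n^3    [power of a power]
= ((n^64 / n^(-4)) · n^(-1)) · n^3    [power of a power]
= (n^68 · n^(-1)) · n^3    [quotient of powers]
= n^67 · n^3    [product of powers]
= n^70    [product of powers]

n^70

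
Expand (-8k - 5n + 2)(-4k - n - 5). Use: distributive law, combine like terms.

(-8k - 5n + 2)(-4k - n - 5)
= 32k² + 8kn + 40k + 20kn + 5n² + 25n - 8k - 2n - 10    [distributive law]
= 32k² + 28kn + 32k + 5n² + 23n - 10    [combine like terms]

32k² + 28kn + 32k + 5n² + 23n - 10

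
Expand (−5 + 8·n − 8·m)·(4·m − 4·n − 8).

44·m − 44·n + 40 + 64·m·n − 32·n² − 32·m²

(−5 + 8·n − 8·m)·(4·m − 4·n − 8)
= −20·m + 20·n + 40 + 32·m·n − 32·n² − 64·n − 32·m² + 32·m·n + 64·m    [distributive law]
= 44·m − 44·n + 40 + 64·m·n − 32·n² − 32·m²    [combine like terms]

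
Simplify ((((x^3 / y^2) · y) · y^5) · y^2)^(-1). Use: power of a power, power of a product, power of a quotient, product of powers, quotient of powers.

((((x^3 / y^2) · y) · y^5) · y^2)^(-1)
= ((((x^3 / y^2) · y) · y^5)^(-1)) · ((y^2)^(-1))    [power of a product]
= ((((x^3 / y^2) · y)^(-1)) · ((y^5)^(-1))) · ((y^2)^(-1))    [power of a product]
= ((((x^3 / y^2)^(-1)) · (y^(-1))) · ((y^5)^(-1))) · ((y^2)^(-1))    [power of a product]
= (((((x^3)^(-1)) / ((y^2)^(-1))) · (y^(-1))) · ((y^5)^(-1))) · ((y^2)^(-1))    [power of a quotient]
= (((x^(-3) / ((y^2)^(-1))) · (y^(-1))) · ((y^5)^(-1))) · ((y^2)^(-1))    [power of a power]
= (((x^(-3) / y^(-2)) · (y^(-1))) · ((y^5)^(-1))) · ((y^2)^(-1))    [power of a power]
= (((x^(-3) / y^(-2)) · y^(-1)) · y^(-5)) · ((y^2)^(-1))    [power of a power]
= (((x^(-3) / y^(-2)) · y^(-1)) · y^(-5)) · y^(-2)    [power of a power]
= x^(-3)·y^(-6)    [quotient of powers; product of powers]

x^(-3)·y^(-6)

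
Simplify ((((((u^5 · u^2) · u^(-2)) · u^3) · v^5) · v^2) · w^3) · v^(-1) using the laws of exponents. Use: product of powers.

u^8v^6w^3

((((((u^5 · u^2) · u^(-2)) · u^3) · v^5) · v^2) · w^3) · v^(-1)
= (((((u^7 · u^(-2)) · u^3) · v^5) · v^2) · w^3) · v^(-1)    [product of powers]
= ((((u^5 · u^3) · v^5) · v^2) · w^3) · v^(-1)    [product of powers]
= (((u^8 · v^5) · v^2) · w^3) · v^(-1)    [product of powers]
= u^8v^6w^3    [product of powers]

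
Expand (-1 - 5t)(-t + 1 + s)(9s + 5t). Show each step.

-41st - 20t² - 9s - 5t - 9s² + 20st² + 25t³ - 45s²t

(-1 - 5t)(-t + 1 + s)(9s + 5t)
= (t - 1 - s + 5t² - 5t - 5st)(9s + 5t)    [distributive law]
= (-4t - 1 - s + 5t² - 5st)(9s + 5t)    [combine like terms]
= -36st - 20t² - 9s - 5t - 9s² - 5st + 45st² + 25t³ - 45s²t - 25st²    [distributive law]
= -41st - 20t² - 9s - 5t - 9s² + 20st² + 25t³ - 45s²t    [combine like terms]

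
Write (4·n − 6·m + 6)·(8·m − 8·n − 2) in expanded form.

(4·n − 6·m + 6)·(8·m − 8·n − 2)
= 32·m·n − 32·n² − 8·n − 48·m² + 48·m·n + 12·m + 48·m − 48·n − 12    [distributive law]
= 80·m·n − 32·n² − 56·n − 48·m² + 60·m − 12    [combine like terms]

80·m·n − 32·n² − 56·n − 48·m² + 60·m − 12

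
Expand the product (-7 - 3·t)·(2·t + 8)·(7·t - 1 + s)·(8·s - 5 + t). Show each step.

(-7 - 3·t)·(2·t + 8)·(7·t - 1 + s)·(8·s - 5 + t)
= (-14·t - 56 - 6·t^2 - 24·t)·(7·t - 1 + s)·(8·s - 5 + t)    [distributive law]
= (-38·t - 56 - 6·t^2)·(7·t - 1 + s)·(8·s - 5 + t)    [combine like terms]
= (-266·t^2 + 38·t - 38·s·t - 392·t + 56 - 56·s - 42·t^3 + 6·t^2 - 6·s·t^2)·(8·s - 5 + t)    [distributive law]
= (-260·t^2 - 354·t - 38·s·t + 56 - 56·s - 42·t^3 - 6·s·t^2)·(8·s - 5 + t)    [combine like terms]
= -2080·s·t^2 + 1300·t^2 - 260·t^3 - 2832·s·t + 1770·t - 354·t^2 - 304·s^2·t + 190·s·t - 38·s·t^2 + 448·s - 280 + 56·t - 448·s^2 + 280·s - 56·s·t - 336·s·t^3 + 210·t^3 - 42·t^4 - 48·s^2·t^2 + 30·s·t^2 - 6·s·t^3    [distributive law]
= -2088·s·t^2 + 946·t^2 - 50·t^3 - 2698·s·t + 1826·t - 304·s^2·t + 728·s - 280 - 448·s^2 - 342·s·t^3 - 42·t^4 - 48·s^2·t^2    [combine like terms]

-2088·s·t^2 + 946·t^2 - 50·t^3 - 2698·s·t + 1826·t - 304·s^2·t + 728·s - 280 - 448·s^2 - 342·s·t^3 - 42·t^4 - 48·s^2·t^2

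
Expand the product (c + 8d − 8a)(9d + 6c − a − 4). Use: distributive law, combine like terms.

(c + 8d − 8a)(9d + 6c − a − 4)
= 9cd + 6c² − ac − 4c + 72d² + 48cd − 8ad − 32d − 72ad − 48ac + 8a² + 32a    [distributive law]
= 57cd + 6c² − 49ac − 4c + 72d² − 80ad − 32d + 8a² + 32a    [combine like terms]

57cd + 6c² − 49ac − 4c + 72d² − 80ad − 32d + 8a² + 32a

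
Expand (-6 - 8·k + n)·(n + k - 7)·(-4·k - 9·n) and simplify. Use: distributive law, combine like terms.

(-6 - 8·k + n)·(n + k - 7)·(-4·k - 9·n)
= (-6·n - 6·k + 42 - 8·k·n - 8·k^2 + 56·k + n^2 + k·n - 7·n)·(-4·k - 9·n)    [distributive law]
= (-13·n + 50·k + 42 - 7·k·n - 8·k^2 + n^2)·(-4·k - 9·n)    [combine like terms]
= 52·k·n + 117·n^2 - 200·k^2 - 450·k·n - 168·k - 378·n + 28·k^2·n + 63·k·n^2 + 32·k^3 + 72·k^2·n - 4·k·n^2 - 9·n^3    [distributive law]
= -398·k·n + 117·n^2 - 200·k^2 - 168·k - 378·n + 100·k^2·n + 59·k·n^2 + 32·k^3 - 9·n^3    [combine like terms]

-398·k·n + 117·n^2 - 200·k^2 - 168·k - 378·n + 100·k^2·n + 59·k·n^2 + 32·k^3 - 9·n^3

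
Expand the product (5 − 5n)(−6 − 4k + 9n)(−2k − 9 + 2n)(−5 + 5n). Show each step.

(5 − 5n)(−6 − 4k + 9n)(−2k − 9 + 2n)(−5 + 5n)
= (−30 − 20k + 45n + 30n + 20kn − 45n²)(−2k − 9 + 2n)(−5 + 5n)    [distributive law]
= (−30 − 20k + 75n + 20kn − 45n²)(−2k − 9 + 2n)(−5 + 5n)    [combine like terms]
= (60k + 270 − 60n + 40k² + 180k − 40kn − 150kn − 675n + 150n² − 40k²n − 180kn + 40kn² + 90kn² + 405n² − 90n³)(−5 + 5n)    [distributive law]
= (240k + 270 − 735n + 40k² − 370kn + 555n² − 40k²n + 130kn² − 90n³)(−5 + 5n)    [combine like terms]
= −1200k + 1200kn − 1350 + 1350n + 3675n − 3675n² − 200k² + 200k²n + 1850kn − 1850kn² − 2775n² + 2775n³ + 200k²n − 200k²n² − 650kn² + 650kn³ + 450n³ − 450n⁴    [distributive law]
= −1200k + 3050kn − 1350 + 5025n − 6450n² − 200k² + 400k²n − 2500kn² + 3225n³ − 200k²n² + 650kn³ − 450n⁴    [combine like terms]

−1200k + 3050kn − 1350 + 5025n − 6450n² − 200k² + 400k²n − 2500kn² + 3225n³ − 200k²n² + 650kn³ − 450n⁴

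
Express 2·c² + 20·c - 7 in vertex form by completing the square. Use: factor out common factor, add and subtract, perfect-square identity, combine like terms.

2(c + 5)² - 57

2·c² + 20·c - 7
= 2(c² + 10·c) - 7    [factor out 2 from the c-terms]
= 2(c² + 10·c + 25 - 25) - 7    [add and subtract 25 inside the bracket]
= 2(c + 5)² - 50 - 7    [perfect-square identity]
= 2(c + 5)² - 57    [combine constants]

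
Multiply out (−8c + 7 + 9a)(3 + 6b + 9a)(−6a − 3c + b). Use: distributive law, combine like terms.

−126ac + 72c^2 − 150bc + 54abc + 144bc^2 − 48b^2c + 189a^2c + 216ac^2 − 126a − 63c + 21b − 162ab + 42b^2 − 540a^2 − 243a^2b + 54ab^2 − 486a^3

(−8c + 7 + 9a)(3 + 6b + 9a)(−6a − 3c + b)
= (−24c − 48bc − 72ac + 21 + 42b + 63a + 27a + 54ab + 81a^2)(−6a − 3c + b)    [distributive law]
= (−24c − 48bc − 72ac + 21 + 42b + 90a + 54ab + 81a^2)(−6a − 3c + b)    [combine like terms]
= 144ac + 72c^2 − 24bc + 288abc + 144bc^2 − 48b^2c + 432a^2c + 216ac^2 − 72abc − 126a − 63c + 21b − 252ab − 126bc + 42b^2 − 540a^2 − 270ac + 90ab − 324a^2b − 162abc + 54ab^2 − 486a^3 − 243a^2c + 81a^2b    [distributive law]
= −126ac + 72c^2 − 150bc + 54abc + 144bc^2 − 48b^2c + 189a^2c + 216ac^2 − 126a − 63c + 21b − 162ab + 42b^2 − 540a^2 − 243a^2b + 54ab^2 − 486a^3    [combine like terms]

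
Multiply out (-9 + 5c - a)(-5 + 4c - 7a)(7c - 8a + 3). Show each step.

132c - 156a + 135 - 367c^2 + 847ac - 523a^2 + 140c^3 - 433ac^2 + 361a^2c - 56a^3

(-9 + 5c - a)(-5 + 4c - 7a)(7c - 8a + 3)
= (45 - 36c + 63a - 25c + 20c^2 - 35ac + 5a - 4ac + 7a^2)(7c - 8a + 3)    [distributive law]
= (45 - 61c + 68a + 20c^2 - 39ac + 7a^2)(7c - 8a + 3)    [combine like terms]
= 315c - 360a + 135 - 427c^2 + 488ac - 183c + 476ac - 544a^2 + 204a + 140c^3 - 160ac^2 + 60c^2 - 273ac^2 + 312a^2c - 117ac + 49a^2c - 56a^3 + 21a^2    [distributive law]
= 132c - 156a + 135 - 367c^2 + 847ac - 523a^2 + 140c^3 - 433ac^2 + 361a^2c - 56a^3    [combine like terms]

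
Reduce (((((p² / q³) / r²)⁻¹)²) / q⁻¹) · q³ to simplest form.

p⁻⁴q¹⁰r⁴

(((((p² / q³) / r²)⁻¹)²) / q⁻¹) · q³
= ((((p² / q³) / r²)⁻²) / q⁻¹) · q³    [power of a power]
= ((((p² / q³)⁻²) / ((r²)⁻²)) / q⁻¹) · q³    [power of a quotient]
= (((((p²)⁻²) / ((q³)⁻²)) / ((r²)⁻²)) / q⁻¹) · q³    [power of a quotient]
= (((p⁻⁴ / ((q³)⁻²)) / ((r²)⁻²)) / q⁻¹) · q³    [power of a power]
= (((p⁻⁴ / q⁻⁶) / ((r²)⁻²)) / q⁻¹) · q³    [power of a power]
= (((p⁻⁴ / q⁻⁶) / r⁻⁴) / q⁻¹) · q³    [power of a power]
= p⁻⁴q¹⁰r⁴    [quotient of powers; product of powers]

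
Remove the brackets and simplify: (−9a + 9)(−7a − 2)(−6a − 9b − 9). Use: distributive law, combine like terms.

(−9a + 9)(−7a − 2)(−6a − 9b − 9)
= (63a² + 18a − 63a − 18)(−6a − 9b − 9)    [distributive law]
= (63a² − 45a − 18)(−6a − 9b − 9)    [combine like terms]
= −378a³ − 567a²b − 567a² + 270a² + 405ab + 405a + 108a + 162b + 162    [distributive law]
= −378a³ − 567a²b − 297a² + 405ab + 513a + 162b + 162    [combine like terms]

−378a³ − 567a²b − 297a² + 405ab + 513a + 162b + 162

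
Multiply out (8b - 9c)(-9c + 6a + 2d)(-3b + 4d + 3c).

(8b - 9c)(-9c + 6a + 2d)(-3b + 4d + 3c)
= (-72bc + 48ab + 16bd + 81c^2 - 54ac - 18cd)(-3b + 4d + 3c)    [distributive law]
= 216b^2c - 288bcd - 216bc^2 - 144ab^2 + 192abd + 144abc - 48b^2d + 64bd^2 + 48bcd - 243bc^2 + 324c^2d + 243c^3 + 162abc - 216acd - 162ac^2 + 54bcd - 72cd^2 - 54c^2d    [distributive law]
= 216b^2c - 186bcd - 459bc^2 - 144ab^2 + 192abd + 306abc - 48b^2d + 64bd^2 + 270c^2d + 243c^3 - 216acd - 162ac^2 - 72cd^2    [combine like terms]

216b^2c - 186bcd - 459bc^2 - 144ab^2 + 192abd + 306abc - 48b^2d + 64bd^2 + 270c^2d + 243c^3 - 216acd - 162ac^2 - 72cd^2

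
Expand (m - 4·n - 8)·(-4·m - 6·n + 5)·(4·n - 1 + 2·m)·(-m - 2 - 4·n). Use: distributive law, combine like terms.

(m - 4·n - 8)·(-4·m - 6·n + 5)·(4·n - 1 + 2·m)·(-m - 2 - 4·n)
= (-4·m² - 6·m·n + 5·m + 16·m·n + 24·n² - 20·n + 32·m + 48·n - 40)·(4·n - 1 + 2·m)·(-m - 2 - 4·n)    [distributive law]
= (-4·m² + 10·m·n + 37·m + 24·n² + 28·n - 40)·(4·n - 1 + 2·m)·(-m - 2 - 4·n)    [combine like terms]
= (-16·m²·n + 4·m² - 8·m³ + 40·m·n² - 10·m·n + 20·m²·n + 148·m·n - 37·m + 74·m² + 96·n³ - 24·n² + 48·m·n² + 112·n² - 28·n + 56·m·n - 160·n + 40 - 80·m)·(-m - 2 - 4·n)    [distributive law]
= (4·m²·n + 78·m² - 8·m³ + 88·m·n² + 194·m·n - 117·m + 96·n³ + 88·n² - 188·n + 40)·(-m - 2 - 4·n)    [combine like terms]
= -4·m³·n - 8·m²·n - 16·m²·n² - 78·m³ - 156·m² - 312·m²·n + 8·m⁴ + 16·m³ + 32·m³·n - 88·m²·n² - 176·m·n² - 352·m·n³ - 194·m²·n - 388·m·n - 776·m·n² + 117·m² + 234·m + 468·m·n - 96·m·n³ - 192·n³ - 384·n⁴ - 88·m·n² - 176·n² - 352·n³ + 188·m·n + 376·n + 752·n² - 40·m - 80 - 160·n    [distributive law]
= 28·m³·n - 514·m²·n - 104·m²·n² - 62·m³ - 39·m² + 8·m⁴ - 1040·m·n² - 448·m·n³ + 268·m·n + 194·m - 544·n³ - 384·n⁴ + 576·n² + 216·n - 80    [combine like terms]

28·m³·n - 514·m²·n - 104·m²·n² - 62·m³ - 39·m² + 8·m⁴ - 1040·m·n² - 448·m·n³ + 268·m·n + 194·m - 544·n³ - 384·n⁴ + 576·n² + 216·n - 80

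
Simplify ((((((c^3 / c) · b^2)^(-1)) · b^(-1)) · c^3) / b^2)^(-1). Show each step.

((((((c^3 / c) · b^2)^(-1)) · b^(-1)) · c^3) / b^2)^(-1)
= ((((((c^3 / c) · b^2)^(-1)) · b^(-1)) · c^3)^(-1)) / ((b^2)^(-1))    [power of a quotient]
= ((((((c^3 / c) · b^2)^(-1)) · b^(-1))^(-1)) · ((c^3)^(-1))) / ((b^2)^(-1))    [power of a product]
= ((((((c^3 / c) · b^2)^(-1))^(-1)) · ((b^(-1))^(-1))) · ((c^3)^(-1))) / ((b^2)^(-1))    [power of a product]
= (((((c^3 / c) · b^2)^1) · ((b^(-1))^(-1))) · ((c^3)^(-1))) / ((b^2)^(-1))    [power of a power]
= (((((c^3 / c)^1) · ((b^2)^1)) · ((b^(-1))^(-1))) · ((c^3)^(-1))) / ((b^2)^(-1))    [power of a product]
= ((((((c^3)^1) / (c^1)) · ((b^2)^1)) · ((b^(-1))^(-1))) · ((c^3)^(-1))) / ((b^2)^(-1))    [power of a quotient]
= ((((c^3 / (c^1)) · ((b^2)^1)) · ((b^(-1))^(-1))) · ((c^3)^(-1))) / ((b^2)^(-1))    [power of a power]
= ((((c^3 / c) · ((b^2)^1)) · ((b^(-1))^(-1))) · ((c^3)^(-1))) / ((b^2)^(-1))    [power of a power]
= (((c^2 · ((b^2)^1)) · ((b^(-1))^(-1))) · ((c^3)^(-1))) / ((b^2)^(-1))    [quotient of powers]
= (((c^2 · b^2) · ((b^(-1))^(-1))) · ((c^3)^(-1))) / ((b^2)^(-1))    [power of a power]
= (((c^2 · b^2) · b) · ((c^3)^(-1))) / ((b^2)^(-1))    [power of a power]
= (((c^2 · b^2) · b) · c^(-3)) / ((b^2)^(-1))    [power of a power]
= (((c^2 · b^2) · b) · c^(-3)) / b^(-2)    [power of a power]
= b^5c^(-1)    [quotient of powers; product of powers]

b^5c^(-1)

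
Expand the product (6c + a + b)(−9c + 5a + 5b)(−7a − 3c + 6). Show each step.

315ac^2 + 162c^3 − 324c^2 − 162a^2c + 126ac − 177abc − 63bc^2 + 126bc − 35a^3 + 30a^2 − 70a^2b + 60ab − 35ab^2 − 15b^2c + 30b^2

(6c + a + b)(−9c + 5a + 5b)(−7a − 3c + 6)
= (−54c^2 + 30ac + 30bc − 9ac + 5a^2 + 5ab − 9bc + 5ab + 5b^2)(−7a − 3c + 6)    [distributive law]
= (−54c^2 + 21ac + 21bc + 5a^2 + 10ab + 5b^2)(−7a − 3c + 6)    [combine like terms]
= 378ac^2 + 162c^3 − 324c^2 − 147a^2c − 63ac^2 + 126ac − 147abc − 63bc^2 + 126bc − 35a^3 − 15a^2c + 30a^2 − 70a^2b − 30abc + 60ab − 35ab^2 − 15b^2c + 30b^2    [distributive law]
= 315ac^2 + 162c^3 − 324c^2 − 162a^2c + 126ac − 177abc − 63bc^2 + 126bc − 35a^3 + 30a^2 − 70a^2b + 60ab − 35ab^2 − 15b^2c + 30b^2    [combine like terms]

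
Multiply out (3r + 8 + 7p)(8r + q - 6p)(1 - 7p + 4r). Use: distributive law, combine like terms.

280r^2 - 16pr^2 + 96r^3 + 35qr + 7pqr + 12qr^2 - 602pr - 434p^2r + 64r + 8q - 49pq - 48p + 294p^2 - 49p^2q + 294p^3

(3r + 8 + 7p)(8r + q - 6p)(1 - 7p + 4r)
= (24r^2 + 3qr - 18pr + 64r + 8q - 48p + 56pr + 7pq - 42p^2)(1 - 7p + 4r)    [distributive law]
= (24r^2 + 3qr + 38pr + 64r + 8q - 48p + 7pq - 42p^2)(1 - 7p + 4r)    [combine like terms]
= 24r^2 - 168pr^2 + 96r^3 + 3qr - 21pqr + 12qr^2 + 38pr - 266p^2r + 152pr^2 + 64r - 448pr + 256r^2 + 8q - 56pq + 32qr - 48p + 336p^2 - 192pr + 7pq - 49p^2q + 28pqr - 42p^2 + 294p^3 - 168p^2r    [distributive law]
= 280r^2 - 16pr^2 + 96r^3 + 35qr + 7pqr + 12qr^2 - 602pr - 434p^2r + 64r + 8q - 49pq - 48p + 294p^2 - 49p^2q + 294p^3    [combine like terms]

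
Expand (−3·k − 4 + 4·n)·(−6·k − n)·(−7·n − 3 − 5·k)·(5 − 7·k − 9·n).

(−3·k − 4 + 4·n)·(−6·k − n)·(−7·n − 3 − 5·k)·(5 − 7·k − 9·n)
= (18·k² + 3·k·n + 24·k + 4·n − 24·k·n − 4·n²)·(−7·n − 3 − 5·k)·(5 − 7·k − 9·n)    [distributive law]
= (18·k² − 21·k·n + 24·k + 4·n − 4·n²)·(−7·n − 3 − 5·k)·(5 − 7·k − 9·n)    [combine like terms]
= (−126·k²·n − 54·k² − 90·k³ + 147·k·n² + 63·k·n + 105·k²·n − 168·k·n − 72·k − 120·k² − 28·n² − 12·n − 20·k·n + 28·n³ + 12·n² + 20·k·n²)·(5 − 7·k − 9·n)    [distributive law]
= (−21·k²·n − 174·k² − 90·k³ + 167·k·n² − 125·k·n − 72·k − 16·n² − 12·n + 28·n³)·(5 − 7·k − 9·n)    [combine like terms]
= −105·k²·n + 147·k³·n + 189·k²·n² − 870·k² + 1218·k³ + 1566·k²·n − 450·k³ + 630·k⁴ + 810·k³·n + 835·k·n² − 1169·k²·n² − 1503·k·n³ − 625·k·n + 875·k²·n + 1125·k·n² − 360·k + 504·k² + 648·k·n − 80·n² + 112·k·n² + 144·n³ − 60·n + 84·k·n + 108·n² + 140·n³ − 196·k·n³ − 252·n⁴    [distributive law]
= 2336·k²·n + 957·k³·n − 980·k²·n² − 366·k² + 768·k³ + 630·k⁴ + 2072·k·n² − 1699·k·n³ + 107·k·n − 360·k + 28·n² + 284·n³ − 60·n − 252·n⁴    [combine like terms]

2336·k²·n + 957·k³·n − 980·k²·n² − 366·k² + 768·k³ + 630·k⁴ + 2072·k·n² − 1699·k·n³ + 107·k·n − 360·k + 28·n² + 284·n³ − 60·n − 252·n⁴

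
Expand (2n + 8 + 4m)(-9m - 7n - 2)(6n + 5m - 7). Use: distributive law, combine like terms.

-346mn^2 - 446m^2n - 458mn - 84n^3 - 262n^2 + 324n - 148m^2 + 480m + 112 - 180m^3

(2n + 8 + 4m)(-9m - 7n - 2)(6n + 5m - 7)
= (-18mn - 14n^2 - 4n - 72m - 56n - 16 - 36m^2 - 28mn - 8m)(6n + 5m - 7)    [distributive law]
= (-46mn - 14n^2 - 60n - 80m - 16 - 36m^2)(6n + 5m - 7)    [combine like terms]
= -276mn^2 - 230m^2n + 322mn - 84n^3 - 70mn^2 + 98n^2 - 360n^2 - 300mn + 420n - 480mn - 400m^2 + 560m - 96n - 80m + 112 - 216m^2n - 180m^3 + 252m^2    [distributive law]
= -346mn^2 - 446m^2n - 458mn - 84n^3 - 262n^2 + 324n - 148m^2 + 480m + 112 - 180m^3    [combine like terms]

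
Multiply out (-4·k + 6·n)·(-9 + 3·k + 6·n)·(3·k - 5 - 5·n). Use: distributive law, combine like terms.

168·k² - 180·k - 312·k·n - 36·k³ + 42·k²·n + 138·k·n² + 270·n + 90·n² - 180·n³

(-4·k + 6·n)·(-9 + 3·k + 6·n)·(3·k - 5 - 5·n)
= (36·k - 12·k² - 24·k·n - 54·n + 18·k·n + 36·n²)·(3·k - 5 - 5·n)    [distributive law]
= (36·k - 12·k² - 6·k·n - 54·n + 36·n²)·(3·k - 5 - 5·n)    [combine like terms]
= 108·k² - 180·k - 180·k·n - 36·k³ + 60·k² + 60·k²·n - 18·k²·n + 30·k·n + 30·k·n² - 162·k·n + 270·n + 270·n² + 108·k·n² - 180·n² - 180·n³    [distributive law]
= 168·k² - 180·k - 312·k·n - 36·k³ + 42·k²·n + 138·k·n² + 270·n + 90·n² - 180·n³    [combine like terms]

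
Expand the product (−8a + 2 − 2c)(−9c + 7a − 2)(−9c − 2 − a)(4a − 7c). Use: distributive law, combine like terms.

−5282a^2c^2 + 3132ac^3 − 2062a^2c + 2964ac^2 + 1392a^3c + 328a^3 + 224a^4 − 224a^2 + 648ac − 630c^3 − 448c^2 + 32a − 56c + 1134c^4

(−8a + 2 − 2c)(−9c + 7a − 2)(−9c − 2 − a)(4a − 7c)
= (72ac − 56a^2 + 16a − 18c + 14a − 4 + 18c^2 − 14ac + 4c)(−9c − 2 − a)(4a − 7c)    [distributive law]
= (58ac − 56a^2 + 30a − 14c − 4 + 18c^2)(−9c − 2 − a)(4a − 7c)    [combine like terms]
= (−522ac^2 − 116ac − 58a^2c + 504a^2c + 112a^2 + 56a^3 − 270ac − 60a − 30a^2 + 126c^2 + 28c + 14ac + 36c + 8 + 4a − 162c^3 − 36c^2 − 18ac^2)(4a − 7c)    [distributive law]
= (−540ac^2 − 372ac + 446a^2c + 82a^2 + 56a^3 − 56a + 90c^2 + 64c + 8 − 162c^3)(4a − 7c)    [combine like terms]
= −2160a^2c^2 + 3780ac^3 − 1488a^2c + 2604ac^2 + 1784a^3c − 3122a^2c^2 + 328a^3 − 574a^2c + 224a^4 − 392a^3c − 224a^2 + 392ac + 360ac^2 − 630c^3 + 256ac − 448c^2 + 32a − 56c − 648ac^3 + 1134c^4    [distributive law]
= −5282a^2c^2 + 3132ac^3 − 2062a^2c + 2964ac^2 + 1392a^3c + 328a^3 + 224a^4 − 224a^2 + 648ac − 630c^3 − 448c^2 + 32a − 56c + 1134c^4    [combine like terms]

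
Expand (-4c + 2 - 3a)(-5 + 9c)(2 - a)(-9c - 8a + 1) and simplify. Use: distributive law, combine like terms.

-756c² - 1060ac + 256c + 1440ac² + 898a²c + 648c³ - 324ac³ - 531a²c² + 200a - 20 - 335a² + 120a³ - 216a³c

(-4c + 2 - 3a)(-5 + 9c)(2 - a)(-9c - 8a + 1)
= (20c - 36c² - 10 + 18c + 15a - 27ac)(2 - a)(-9c - 8a + 1)    [distributive law]
= (38c - 36c² - 10 + 15a - 27ac)(2 - a)(-9c - 8a + 1)    [combine like terms]
= (76c - 38ac - 72c² + 36ac² - 20 + 10a + 30a - 15a² - 54ac + 27a²c)(-9c - 8a + 1)    [distributive law]
= (76c - 92ac - 72c² + 36ac² - 20 + 40a - 15a² + 27a²c)(-9c - 8a + 1)    [combine like terms]
= -684c² - 608ac + 76c + 828ac² + 736a²c - 92ac + 648c³ + 576ac² - 72c² - 324ac³ - 288a²c² + 36ac² + 180c + 160a - 20 - 360ac - 320a² + 40a + 135a²c + 120a³ - 15a² - 243a²c² - 216a³c + 27a²c    [distributive law]
= -756c² - 1060ac + 256c + 1440ac² + 898a²c + 648c³ - 324ac³ - 531a²c² + 200a - 20 - 335a² + 120a³ - 216a³c    [combine like terms]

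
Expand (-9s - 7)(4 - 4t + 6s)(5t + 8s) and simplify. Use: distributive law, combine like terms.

-166st - 624s^2 + 180st^2 + 18s^2t - 432s^3 - 140t - 224s + 140t^2

(-9s - 7)(4 - 4t + 6s)(5t + 8s)
= (-36s + 36st - 54s^2 - 28 + 28t - 42s)(5t + 8s)    [distributive law]
= (-78s + 36st - 54s^2 - 28 + 28t)(5t + 8s)    [combine like terms]
= -390st - 624s^2 + 180st^2 + 288s^2t - 270s^2t - 432s^3 - 140t - 224s + 140t^2 + 224st    [distributive law]
= -166st - 624s^2 + 180st^2 + 18s^2t - 432s^3 - 140t - 224s + 140t^2    [combine like terms]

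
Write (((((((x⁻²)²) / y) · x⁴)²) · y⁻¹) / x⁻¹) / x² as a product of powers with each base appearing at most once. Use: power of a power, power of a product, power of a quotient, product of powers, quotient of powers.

x⁻¹·y⁻³

(((((((x⁻²)²) / y) · x⁴)²) · y⁻¹) / x⁻¹) / x²
= (((((((x⁻²)²) / y)²) · ((x⁴)²)) · y⁻¹) / x⁻¹) / x²    [power of a product]
= (((((((x⁻²)²)²) / (y²)) · ((x⁴)²)) · y⁻¹) / x⁻¹) / x²    [power of a quotient]
= ((((((x⁻²)⁴) / (y²)) · ((x⁴)²)) · y⁻¹) / x⁻¹) / x²    [power of a power]
= ((((x⁻⁸ / (y²)) · ((x⁴)²)) · y⁻¹) / x⁻¹) / x²    [power of a power]
= ((((x⁻⁸ / y²) · x⁸) · y⁻¹) / x⁻¹) / x²    [power of a power]
= x⁻¹·y⁻³    [quotient of powers; product of powers]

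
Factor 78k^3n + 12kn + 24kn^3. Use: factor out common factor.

6kn(13k^2 + 2 + 4n^2)

78k^3n + 12kn + 24kn^3
= 6(13k^3n + 2kn + 4kn^3)    [factor out 6]
= 6kn(13k^2 + 2 + 4n^2)    [factor out kn]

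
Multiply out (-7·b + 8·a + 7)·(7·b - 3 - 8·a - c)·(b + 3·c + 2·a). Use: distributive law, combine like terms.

-49·b³ - 140·b²·c + 14·a·b² + 70·b² + 203·b·c + 60·a·b + 342·a·b·c + 160·a²·b + 21·b·c² - 254·a·c - 160·a² - 208·a²·c - 128·a³ - 24·a·c² - 21·b - 63·c - 42·a - 21·c²

(-7·b + 8·a + 7)·(7·b - 3 - 8·a - c)·(b + 3·c + 2·a)
= (-49·b² + 21·b + 56·a·b + 7·b·c + 56·a·b - 24·a - 64·a² - 8·a·c + 49·b - 21 - 56·a - 7·c)·(b + 3·c + 2·a)    [distributive law]
= (-49·b² + 70·b + 112·a·b + 7·b·c - 80·a - 64·a² - 8·a·c - 21 - 7·c)·(b + 3·c + 2·a)    [combine like terms]
= -49·b³ - 147·b²·c - 98·a·b² + 70·b² + 210·b·c + 140·a·b + 112·a·b² + 336·a·b·c + 224·a²·b + 7·b²·c + 21·b·c² + 14·a·b·c - 80·a·b - 240·a·c - 160·a² - 64·a²·b - 192·a²·c - 128·a³ - 8·a·b·c - 24·a·c² - 16·a²·c - 21·b - 63·c - 42·a - 7·b·c - 21·c² - 14·a·c    [distributive law]
= -49·b³ - 140·b²·c + 14·a·b² + 70·b² + 203·b·c + 60·a·b + 342·a·b·c + 160·a²·b + 21·b·c² - 254·a·c - 160·a² - 208·a²·c - 128·a³ - 24·a·c² - 21·b - 63·c - 42·a - 21·c²    [combine like terms]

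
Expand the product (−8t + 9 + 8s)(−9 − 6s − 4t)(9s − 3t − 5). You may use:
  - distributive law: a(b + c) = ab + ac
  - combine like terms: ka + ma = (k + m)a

622st − 268t^2 + 63t + 288s^2t + 240st^2 − 96t^3 − 99s + 405 − 894s^2 − 432s^3

(−8t + 9 + 8s)(−9 − 6s − 4t)(9s − 3t − 5)
= (72t + 48st + 32t^2 − 81 − 54s − 36t − 72s − 48s^2 − 32st)(9s − 3t − 5)    [distributive law]
= (36t + 16st + 32t^2 − 81 − 126s − 48s^2)(9s − 3t − 5)    [combine like terms]
= 324st − 108t^2 − 180t + 144s^2t − 48st^2 − 80st + 288st^2 − 96t^3 − 160t^2 − 729s + 243t + 405 − 1134s^2 + 378st + 630s − 432s^3 + 144s^2t + 240s^2    [distributive law]
= 622st − 268t^2 + 63t + 288s^2t + 240st^2 − 96t^3 − 99s + 405 − 894s^2 − 432s^3    [combine like terms]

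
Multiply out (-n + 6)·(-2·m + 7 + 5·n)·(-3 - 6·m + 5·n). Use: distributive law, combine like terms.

-204·m·n - 12·m²·n + 40·m·n² + 141·n + 130·n² - 25·n³ - 216·m + 72·m² - 126

(-n + 6)·(-2·m + 7 + 5·n)·(-3 - 6·m + 5·n)
= (2·m·n - 7·n - 5·n² - 12·m + 42 + 30·n)·(-3 - 6·m + 5·n)    [distributive law]
= (2·m·n + 23·n - 5·n² - 12·m + 42)·(-3 - 6·m + 5·n)    [combine like terms]
= -6·m·n - 12·m²·n + 10·m·n² - 69·n - 138·m·n + 115·n² + 15·n² + 30·m·n² - 25·n³ + 36·m + 72·m² - 60·m·n - 126 - 252·m + 210·n    [distributive law]
= -204·m·n - 12·m²·n + 40·m·n² + 141·n + 130·n² - 25·n³ - 216·m + 72·m² - 126    [combine like terms]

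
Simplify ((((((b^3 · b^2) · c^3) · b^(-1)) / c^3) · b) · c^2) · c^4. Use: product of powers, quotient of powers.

((((((b^3 · b^2) · c^3) · b^(-1)) / c^3) · b) · c^2) · c^4
= (((((b^5 · c^3) · b^(-1)) / c^3) · b) · c^2) · c^4    [product of powers]
= b^5·c^6    [quotient of powers; product of powers]

b^5·c^6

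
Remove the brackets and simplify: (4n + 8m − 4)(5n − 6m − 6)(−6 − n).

(4n + 8m − 4)(5n − 6m − 6)(−6 − n)
= (20n^2 − 24mn − 24n + 40mn − 48m^2 − 48m − 20n + 24m + 24)(−6 − n)    [distributive law]
= (20n^2 + 16mn − 44n − 48m^2 − 24m + 24)(−6 − n)    [combine like terms]
= −120n^2 − 20n^3 − 96mn − 16mn^2 + 264n + 44n^2 + 288m^2 + 48m^2n + 144m + 24mn − 144 − 24n    [distributive law]
= −76n^2 − 20n^3 − 72mn − 16mn^2 + 240n + 288m^2 + 48m^2n + 144m − 144    [combine like terms]

−76n^2 − 20n^3 − 72mn − 16mn^2 + 240n + 288m^2 + 48m^2n + 144m − 144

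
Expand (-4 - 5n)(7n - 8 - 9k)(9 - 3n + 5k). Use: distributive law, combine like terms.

12n - 351n² + 357kn + 288 + 484k + 180k² + 105n³ - 310kn² + 225k²n

(-4 - 5n)(7n - 8 - 9k)(9 - 3n + 5k)
= (-28n + 32 + 36k - 35n² + 40n + 45kn)(9 - 3n + 5k)    [distributive law]
= (12n + 32 + 36k - 35n² + 45kn)(9 - 3n + 5k)    [combine like terms]
= 108n - 36n² + 60kn + 288 - 96n + 160k + 324k - 108kn + 180k² - 315n² + 105n³ - 175kn² + 405kn - 135kn² + 225k²n    [distributive law]
= 12n - 351n² + 357kn + 288 + 484k + 180k² + 105n³ - 310kn² + 225k²n    [combine like terms]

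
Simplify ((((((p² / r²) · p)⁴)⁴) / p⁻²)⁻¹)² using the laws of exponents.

((((((p² / r²) · p)⁴)⁴) / p⁻²)⁻¹)²
= (((((p² / r²) · p)⁴)⁴) / p⁻²)⁻²    [power of a power]
= (((((p² / r²) · p)⁴)⁴)⁻²) / ((p⁻²)⁻²)    [power of a quotient]
= ((((p² / r²) · p)⁴)⁻⁸) / ((p⁻²)⁻²)    [power of a power]
= (((p² / r²) · p)⁻³²) / ((p⁻²)⁻²)    [power of a power]
= (((p² / r²)⁻³²) · (p⁻³²)) / ((p⁻²)⁻²)    [power of a product]
= ((((p²)⁻³²) / ((r²)⁻³²)) · (p⁻³²)) / ((p⁻²)⁻²)    [power of a quotient]
= ((p⁻⁶⁴ / ((r²)⁻³²)) · (p⁻³²)) / ((p⁻²)⁻²)    [power of a power]
= ((p⁻⁶⁴ / r⁻⁶⁴) · (p⁻³²)) / ((p⁻²)⁻²)    [power of a power]
= ((p⁻⁶⁴ / r⁻⁶⁴) · p⁻³²) / p⁴    [power of a power]
= p⁻¹⁰⁰r⁶⁴    [quotient of powers; product of powers]

p⁻¹⁰⁰r⁶⁴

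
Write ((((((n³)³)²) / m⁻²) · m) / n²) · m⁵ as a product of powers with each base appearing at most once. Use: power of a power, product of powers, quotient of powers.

((((((n³)³)²) / m⁻²) · m) / n²) · m⁵
= (((((n³)⁶) / m⁻²) · m) / n²) · m⁵    [power of a power]
= (((n¹⁸ / m⁻²) · m) / n²) · m⁵    [power of a power]
= m⁸·n¹⁶    [quotient of powers; product of powers]

m⁸·n¹⁶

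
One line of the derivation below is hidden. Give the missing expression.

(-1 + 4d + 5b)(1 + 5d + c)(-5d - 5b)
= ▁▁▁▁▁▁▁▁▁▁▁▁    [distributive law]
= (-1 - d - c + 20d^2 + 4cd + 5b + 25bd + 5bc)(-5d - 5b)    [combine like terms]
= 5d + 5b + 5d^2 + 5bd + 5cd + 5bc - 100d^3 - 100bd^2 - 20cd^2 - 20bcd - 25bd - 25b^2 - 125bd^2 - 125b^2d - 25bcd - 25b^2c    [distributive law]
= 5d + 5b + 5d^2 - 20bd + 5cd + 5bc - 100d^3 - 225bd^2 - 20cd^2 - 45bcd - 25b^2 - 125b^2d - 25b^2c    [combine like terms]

Applying distributive law to the line above:

(-1 - 5d - c + 4d + 20d^2 + 4cd + 5b + 25bd + 5bc)(-5d - 5b)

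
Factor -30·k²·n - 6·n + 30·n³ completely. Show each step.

-30·k²·n - 6·n + 30·n³
= 6(-5·k²·n - n + 5·n³)    [factor out 6]
= 6·n(-5·k² - 1 + 5·n²)    [factor out n]

6·n(-5·k² - 1 + 5·n²)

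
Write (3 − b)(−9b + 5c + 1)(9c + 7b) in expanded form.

−147bc − 196b^2 + 135c^2 + 27c + 21b + 46b^2c + 63b^3 − 45bc^2

(3 − b)(−9b + 5c + 1)(9c + 7b)
= (−27b + 15c + 3 + 9b^2 − 5bc − b)(9c + 7b)    [distributive law]
= (−28b + 15c + 3 + 9b^2 − 5bc)(9c + 7b)    [combine like terms]
= −252bc − 196b^2 + 135c^2 + 105bc + 27c + 21b + 81b^2c + 63b^3 − 45bc^2 − 35b^2c    [distributive law]
= −147bc − 196b^2 + 135c^2 + 27c + 21b + 46b^2c + 63b^3 − 45bc^2    [combine like terms]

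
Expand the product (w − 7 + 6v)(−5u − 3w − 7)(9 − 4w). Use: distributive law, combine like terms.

(w − 7 + 6v)(−5u − 3w − 7)(9 − 4w)
= (−5uw − 3w^2 − 7w + 35u + 21w + 49 − 30uv − 18vw − 42v)(9 − 4w)    [distributive law]
= (−5uw − 3w^2 + 14w + 35u + 49 − 30uv − 18vw − 42v)(9 − 4w)    [combine like terms]
= −45uw + 20uw^2 − 27w^2 + 12w^3 + 126w − 56w^2 + 315u − 140uw + 441 − 196w − 270uv + 120uvw − 162vw + 72vw^2 − 378v + 168vw    [distributive law]
= −185uw + 20uw^2 − 83w^2 + 12w^3 − 70w + 315u + 441 − 270uv + 120uvw + 6vw + 72vw^2 − 378v    [combine like terms]

−185uw + 20uw^2 − 83w^2 + 12w^3 − 70w + 315u + 441 − 270uv + 120uvw + 6vw + 72vw^2 − 378v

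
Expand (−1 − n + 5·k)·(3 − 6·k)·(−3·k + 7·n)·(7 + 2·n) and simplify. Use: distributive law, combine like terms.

(−1 − n + 5·k)·(3 − 6·k)·(−3·k + 7·n)·(7 + 2·n)
= (−3 + 6·k − 3·n + 6·k·n + 15·k − 30·k^2)·(−3·k + 7·n)·(7 + 2·n)    [distributive law]
= (−3 + 21·k − 3·n + 6·k·n − 30·k^2)·(−3·k + 7·n)·(7 + 2·n)    [combine like terms]
= (9·k − 21·n − 63·k^2 + 147·k·n + 9·k·n − 21·n^2 − 18·k^2·n + 42·k·n^2 + 90·k^3 − 210·k^2·n)·(7 + 2·n)    [distributive law]
= (9·k − 21·n − 63·k^2 + 156·k·n − 21·n^2 − 228·k^2·n + 42·k·n^2 + 90·k^3)·(7 + 2·n)    [combine like terms]
= 63·k + 18·k·n − 147·n − 42·n^2 − 441·k^2 − 126·k^2·n + 1092·k·n + 312·k·n^2 − 147·n^2 − 42·n^3 − 1596·k^2·n − 456·k^2·n^2 + 294·k·n^2 + 84·k·n^3 + 630·k^3 + 180·k^3·n    [distributive law]
= 63·k + 1110·k·n − 147·n − 189·n^2 − 441·k^2 − 1722·k^2·n + 606·k·n^2 − 42·n^3 − 456·k^2·n^2 + 84·k·n^3 + 630·k^3 + 180·k^3·n    [combine like terms]

63·k + 1110·k·n − 147·n − 189·n^2 − 441·k^2 − 1722·k^2·n + 606·k·n^2 − 42·n^3 − 456·k^2·n^2 + 84·k·n^3 + 630·k^3 + 180·k^3·n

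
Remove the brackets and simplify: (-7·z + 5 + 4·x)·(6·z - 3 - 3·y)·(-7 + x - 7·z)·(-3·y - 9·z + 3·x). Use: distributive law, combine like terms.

(-7·z + 5 + 4·x)·(6·z - 3 - 3·y)·(-7 + x - 7·z)·(-3·y - 9·z + 3·x)
= (-42·z² + 21·z + 21·y·z + 30·z - 15 - 15·y + 24·x·z - 12·x - 12·x·y)·(-7 + x - 7·z)·(-3·y - 9·z + 3·x)    [distributive law]
= (-42·z² + 51·z + 21·y·z - 15 - 15·y + 24·x·z - 12·x - 12·x·y)·(-7 + x - 7·z)·(-3·y - 9·z + 3·x)    [combine like terms]
= (294·z² - 42·x·z² + 294·z³ - 357·z + 51·x·z - 357·z² - 147·y·z + 21·x·y·z - 147·y·z² + 105 - 15·x + 105·z + 105·y - 15·x·y + 105·y·z - 168·x·z + 24·x²·z - 168·x·z² + 84·x - 12·x² + 84·x·z + 84·x·y - 12·x²·y + 84·x·y·z)·(-3·y - 9·z + 3·x)    [distributive law]
= (-63·z² - 210·x·z² + 294·z³ - 252·z - 33·x·z - 42·y·z + 105·x·y·z - 147·y·z² + 105 + 69·x + 105·y + 69·x·y + 24·x²·z - 12·x² - 12·x²·y)·(-3·y - 9·z + 3·x)    [combine like terms]
= 189·y·z² + 567·z³ - 189·x·z² + 630·x·y·z² + 1890·x·z³ - 630·x²·z² - 882·y·z³ - 2646·z⁴ + 882·x·z³ + 756·y·z + 2268·z² - 756·x·z + 99·x·y·z + 297·x·z² - 99·x²·z + 126·y²·z + 378·y·z² - 126·x·y·z - 315·x·y²·z - 945·x·y·z² + 315·x²·y·z + 441·y²·z² + 1323·y·z³ - 441·x·y·z² - 315·y - 945·z + 315·x - 207·x·y - 621·x·z + 207·x² - 315·y² - 945·y·z + 315·x·y - 207·x·y² - 621·x·y·z + 207·x²·y - 72·x²·y·z - 216·x²·z² + 72·x³·z + 36·x²·y + 108·x²·z - 36·x³ + 36·x²·y² + 108·x²·y·z - 36·x³·y    [distributive law]
= 567·y·z² + 567·z³ + 108·x·z² - 756·x·y·z² + 2772·x·z³ - 846·x²·z² + 441·y·z³ - 2646·z⁴ - 189·y·z + 2268·z² - 1377·x·z - 648·x·y·z + 9·x²·z + 126·y²·z - 315·x·y²·z + 351·x²·y·z + 441·y²·z² - 315·y - 945·z + 315·x + 108·x·y + 207·x² - 315·y² - 207·x·y² + 243·x²·y + 72·x³·z - 36·x³ + 36·x²·y² - 36·x³·y    [combine like terms]

567·y·z² + 567·z³ + 108·x·z² - 756·x·y·z² + 2772·x·z³ - 846·x²·z² + 441·y·z³ - 2646·z⁴ - 189·y·z + 2268·z² - 1377·x·z - 648·x·y·z + 9·x²·z + 126·y²·z - 315·x·y²·z + 351·x²·y·z + 441·y²·z² - 315·y - 945·z + 315·x + 108·x·y + 207·x² - 315·y² - 207·x·y² + 243·x²·y + 72·x³·z - 36·x³ + 36·x²·y² - 36·x³·y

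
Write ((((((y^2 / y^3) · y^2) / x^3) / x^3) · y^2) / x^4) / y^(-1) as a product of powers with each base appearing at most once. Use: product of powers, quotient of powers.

x^(-10)·y^4

((((((y^2 / y^3) · y^2) / x^3) / x^3) · y^2) / x^4) / y^(-1)
= (((((y^(-1) · y^2) / x^3) / x^3) · y^2) / x^4) / y^(-1)    [quotient of powers]
= ((((y / x^3) / x^3) · y^2) / x^4) / y^(-1)    [product of powers]
= x^(-10)·y^4    [quotient of powers; product of powers]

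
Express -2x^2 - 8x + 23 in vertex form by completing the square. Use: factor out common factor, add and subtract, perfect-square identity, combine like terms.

-2(x + 2)^2 + 31

-2x^2 - 8x + 23
= -2(x^2 + 4x) + 23    [factor out -2 from the x-terms]
= -2(x^2 + 4x + 4 - 4) + 23    [add and subtract 4 inside the bracket]
= -2(x + 2)^2 + 8 + 23    [perfect-square identity]
= -2(x + 2)^2 + 31    [combine constants]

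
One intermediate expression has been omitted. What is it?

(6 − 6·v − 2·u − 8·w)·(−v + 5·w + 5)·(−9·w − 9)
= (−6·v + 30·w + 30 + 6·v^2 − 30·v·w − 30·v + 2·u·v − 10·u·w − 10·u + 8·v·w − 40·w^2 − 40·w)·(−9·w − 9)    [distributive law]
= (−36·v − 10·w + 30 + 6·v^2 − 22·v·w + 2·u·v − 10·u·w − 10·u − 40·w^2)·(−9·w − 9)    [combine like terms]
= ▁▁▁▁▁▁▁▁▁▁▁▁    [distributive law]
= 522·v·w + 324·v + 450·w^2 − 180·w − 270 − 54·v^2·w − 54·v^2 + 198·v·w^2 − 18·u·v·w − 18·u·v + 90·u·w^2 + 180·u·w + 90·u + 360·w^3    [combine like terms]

Applying distributive law to the line above:

324·v·w + 324·v + 90·w^2 + 90·w − 270·w − 270 − 54·v^2·w − 54·v^2 + 198·v·w^2 + 198·v·w − 18·u·v·w − 18·u·v + 90·u·w^2 + 90·u·w + 90·u·w + 90·u + 360·w^3 + 360·w^2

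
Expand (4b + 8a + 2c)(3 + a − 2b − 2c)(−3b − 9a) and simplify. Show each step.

(4b + 8a + 2c)(3 + a − 2b − 2c)(−3b − 9a)
= (12b + 4ab − 8b^2 − 8bc + 24a + 8a^2 − 16ab − 16ac + 6c + 2ac − 4bc − 4c^2)(−3b − 9a)    [distributive law]
= (12b − 12ab − 8b^2 − 12bc + 24a + 8a^2 − 14ac + 6c − 4c^2)(−3b − 9a)    [combine like terms]
= −36b^2 − 108ab + 36ab^2 + 108a^2b + 24b^3 + 72ab^2 + 36b^2c + 108abc − 72ab − 216a^2 − 24a^2b − 72a^3 + 42abc + 126a^2c − 18bc − 54ac + 12bc^2 + 36ac^2    [distributive law]
= −36b^2 − 180ab + 108ab^2 + 84a^2b + 24b^3 + 36b^2c + 150abc − 216a^2 − 72a^3 + 126a^2c − 18bc − 54ac + 12bc^2 + 36ac^2    [combine like terms]

−36b^2 − 180ab + 108ab^2 + 84a^2b + 24b^3 + 36b^2c + 150abc − 216a^2 − 72a^3 + 126a^2c − 18bc − 54ac + 12bc^2 + 36ac^2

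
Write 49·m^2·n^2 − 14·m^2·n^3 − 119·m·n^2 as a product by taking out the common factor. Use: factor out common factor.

49·m^2·n^2 − 14·m^2·n^3 − 119·m·n^2
= 7(7·m^2·n^2 − 2·m^2·n^3 − 17·m·n^2)    [factor out 7]
= 7·m·n^2(7·m − 2·m·n − 17)    [factor out m·n^2]

7·m·n^2(7·m − 2·m·n − 17)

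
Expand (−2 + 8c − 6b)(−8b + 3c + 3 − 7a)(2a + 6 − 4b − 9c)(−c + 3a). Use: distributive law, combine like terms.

(−2 + 8c − 6b)(−8b + 3c + 3 − 7a)(2a + 6 − 4b − 9c)(−c + 3a)
= (16b − 6c − 6 + 14a − 64bc + 24c^2 + 24c − 56ac + 48b^2 − 18bc − 18b + 42ab)(2a + 6 − 4b − 9c)(−c + 3a)    [distributive law]
= (−2b + 18c − 6 + 14a − 82bc + 24c^2 − 56ac + 48b^2 + 42ab)(2a + 6 − 4b − 9c)(−c + 3a)    [combine like terms]
= (−4ab − 12b + 8b^2 + 18bc + 36ac + 108c − 72bc − 162c^2 − 12a − 36 + 24b + 54c + 28a^2 + 84a − 56ab − 126ac − 164abc − 492bc + 328b^2c + 738bc^2 + 48ac^2 + 144c^2 − 96bc^2 − 216c^3 − 112a^2c − 336ac + 224abc + 504ac^2 + 96ab^2 + 288b^2 − 192b^3 − 432b^2c + 84a^2b + 252ab − 168ab^2 − 378abc)(−c + 3a)    [distributive law]
= (192ab + 12b + 296b^2 − 546bc − 426ac + 162c − 18c^2 + 72a − 36 + 28a^2 − 318abc − 104b^2c + 642bc^2 + 552ac^2 − 216c^3 − 112a^2c − 72ab^2 − 192b^3 + 84a^2b)(−c + 3a)    [combine like terms]
= −192abc + 576a^2b − 12bc + 36ab − 296b^2c + 888ab^2 + 546bc^2 − 1638abc + 426ac^2 − 1278a^2c − 162c^2 + 486ac + 18c^3 − 54ac^2 − 72ac + 216a^2 + 36c − 108a − 28a^2c + 84a^3 + 318abc^2 − 954a^2bc + 104b^2c^2 − 312ab^2c − 642bc^3 + 1926abc^2 − 552ac^3 + 1656a^2c^2 + 216c^4 − 648ac^3 + 112a^2c^2 − 336a^3c + 72ab^2c − 216a^2b^2 + 192b^3c − 576ab^3 − 84a^2bc + 252a^3b    [distributive law]
= −1830abc + 576a^2b − 12bc + 36ab − 296b^2c + 888ab^2 + 546bc^2 + 372ac^2 − 1306a^2c − 162c^2 + 414ac + 18c^3 + 216a^2 + 36c − 108a + 84a^3 + 2244abc^2 − 1038a^2bc + 104b^2c^2 − 240ab^2c − 642bc^3 − 1200ac^3 + 1768a^2c^2 + 216c^4 − 336a^3c − 216a^2b^2 + 192b^3c − 576ab^3 + 252a^3b    [combine like terms]

−1830abc + 576a^2b − 12bc + 36ab − 296b^2c + 888ab^2 + 546bc^2 + 372ac^2 − 1306a^2c − 162c^2 + 414ac + 18c^3 + 216a^2 + 36c − 108a + 84a^3 + 2244abc^2 − 1038a^2bc + 104b^2c^2 − 240ab^2c − 642bc^3 − 1200ac^3 + 1768a^2c^2 + 216c^4 − 336a^3c − 216a^2b^2 + 192b^3c − 576ab^3 + 252a^3b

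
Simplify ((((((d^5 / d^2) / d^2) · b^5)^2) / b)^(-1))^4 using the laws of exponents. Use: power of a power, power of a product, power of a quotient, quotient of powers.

((((((d^5 / d^2) / d^2) · b^5)^2) / b)^(-1))^4
= (((((d^5 / d^2) / d^2) · b^5)^2) / b)^(-4)    [power of a power]
= (((((d^5 / d^2) / d^2) · b^5)^2)^(-4)) / (b^(-4))    [power of a quotient]
= ((((d^5 / d^2) / d^2) · b^5)^(-8)) / (b^(-4))    [power of a power]
= ((((d^5 / d^2) / d^2)^(-8)) · ((b^5)^(-8))) / (b^(-4))    [power of a product]
= ((((d^5 / d^2)^(-8)) / ((d^2)^(-8))) · ((b^5)^(-8))) / (b^(-4))    [power of a quotient]
= (((((d^5)^(-8)) / ((d^2)^(-8))) / ((d^2)^(-8))) · ((b^5)^(-8))) / (b^(-4))    [power of a quotient]
= (((d^(-40) / ((d^2)^(-8))) / ((d^2)^(-8))) · ((b^5)^(-8))) / (b^(-4))    [power of a power]
= (((d^(-40) / d^(-16)) / ((d^2)^(-8))) · ((b^5)^(-8))) / (b^(-4))    [power of a power]
= ((d^(-24) / ((d^2)^(-8))) · ((b^5)^(-8))) / (b^(-4))    [quotient of powers]
= ((d^(-24) / d^(-16)) · ((b^5)^(-8))) / (b^(-4))    [power of a power]
= (d^(-8) · ((b^5)^(-8))) / (b^(-4))    [quotient of powers]
= (d^(-8) · b^(-40)) / (b^(-4))    [power of a power]
= b^(-36)d^(-8)    [quotient of powers]

b^(-36)d^(-8)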